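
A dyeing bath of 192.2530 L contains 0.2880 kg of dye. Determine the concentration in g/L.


Formula: Conc = dye_mass(kg) / volume(L) * 1000
Substituting: Conc = 0.2880 / 192.2530 * 1000
Result: 1.4980 g/L


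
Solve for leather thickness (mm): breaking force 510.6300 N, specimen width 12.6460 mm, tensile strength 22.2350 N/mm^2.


Formula: t = F / (TS * w)
Substituting: t = 510.6300 / (22.2350 * 12.6460)
Result: 1.8160 mm


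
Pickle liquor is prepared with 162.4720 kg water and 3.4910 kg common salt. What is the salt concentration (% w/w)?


Formula: Conc = salt / (water + salt) * 100
Substituting: Conc = 3.4910 / (162.4720 + 3.4910) * 100
Result: 2.1035 %


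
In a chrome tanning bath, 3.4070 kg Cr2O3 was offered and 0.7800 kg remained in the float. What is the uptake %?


Formula: Uptake = (offered - residual) / offered * 100
Substituting: Uptake = (3.4070 - 0.7800) / 3.4070 * 100
Result: 77.1060 %


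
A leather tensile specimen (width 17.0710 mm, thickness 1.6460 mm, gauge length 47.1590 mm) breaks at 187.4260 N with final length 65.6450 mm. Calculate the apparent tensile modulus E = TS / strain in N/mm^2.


TS = F / (w * t) = 187.4260 / (17.0710 * 1.6460) = 6.6702 N/mm^2
strain = (Lf - L0) / L0 = (65.6450 - 47.1590) / 47.1590 = 0.3920
E = TS / strain = 6.6702 / 0.3920 = 17.0162 N/mm^2


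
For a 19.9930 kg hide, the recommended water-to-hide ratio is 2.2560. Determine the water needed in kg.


Formula: Water = hide_weight * ratio
Substituting: Water = 19.9930 * 2.2560
Result: 45.1042 kg


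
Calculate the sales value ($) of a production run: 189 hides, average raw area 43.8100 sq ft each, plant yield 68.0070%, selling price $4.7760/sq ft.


Raw_total = N * avg_area = 189 * 43.8100 = 8280.0900 sq ft
Finished = Raw_total * yield / 100 = 8280.0900 * 68.0070 / 100 = 5631.0408 sq ft
Value = Finished * price = 5631.0408 * 4.7760 = 26893.8509 $


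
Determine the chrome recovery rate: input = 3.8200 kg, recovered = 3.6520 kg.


Formula: Recovery = recovered / input * 100
Substituting: Recovery = 3.6520 / 3.8200 * 100
Result: 95.6021 %


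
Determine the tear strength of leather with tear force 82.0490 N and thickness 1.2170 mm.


Formula: Tear strength = force / thickness
Substituting: Tear strength = 82.0490 / 1.2170
Result: 67.4191 N/mm


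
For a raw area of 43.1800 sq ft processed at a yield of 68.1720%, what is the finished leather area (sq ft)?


Formula: finished = raw * yield / 100
Substituting: finished = 43.1800 * 68.1720 / 100
Result: 29.4367 sq ft


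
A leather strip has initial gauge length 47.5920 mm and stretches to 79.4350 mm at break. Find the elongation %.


Formula: Elongation = (Lf - L0) / L0 * 100
Substituting: Elongation = (79.4350 - 47.5920) / 47.5920 * 100
Result: 66.9083 %


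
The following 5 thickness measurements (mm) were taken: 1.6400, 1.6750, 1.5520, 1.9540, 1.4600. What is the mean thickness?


Formula: Average = sum / n
Substituting: Average = 8.2810 / 5
Result: 1.6562 mm


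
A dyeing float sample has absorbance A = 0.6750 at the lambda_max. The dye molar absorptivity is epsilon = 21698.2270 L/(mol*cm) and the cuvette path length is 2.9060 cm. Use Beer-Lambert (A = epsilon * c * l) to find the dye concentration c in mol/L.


Formula: c = A / (epsilon * l)
Substituting: c = 0.6750 / (21698.2270 * 2.9060)
Result: 1.0705e-05 mol/L


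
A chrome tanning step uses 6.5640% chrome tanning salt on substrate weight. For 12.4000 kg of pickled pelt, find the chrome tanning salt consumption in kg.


Formula: Chrome = substrate * pct / 100
Substituting: Chrome = 12.4000 * 6.5640 / 100
Result: 0.8139 kg


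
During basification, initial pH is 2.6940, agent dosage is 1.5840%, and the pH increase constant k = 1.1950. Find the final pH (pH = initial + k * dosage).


Formula: pH_final = pH_initial + k * base_pct
Substituting: pH_final = 2.6940 + 1.1950 * 1.5840
Result: 4.5869


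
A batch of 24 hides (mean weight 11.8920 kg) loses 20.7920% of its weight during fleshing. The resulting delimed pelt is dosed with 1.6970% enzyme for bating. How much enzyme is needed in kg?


Total_raw = N * avg_wt = 24 * 11.8920 = 285.4080 kg
Substrate = Total_raw * (1 - loss/100) = 285.4080 * (1 - 20.7920/100) = 226.0660 kg
Enzyme = Substrate * pct / 100 = 226.0660 * 1.6970 / 100 = 3.8363 kg


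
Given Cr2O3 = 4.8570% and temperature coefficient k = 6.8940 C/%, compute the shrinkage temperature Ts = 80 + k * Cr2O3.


Formula: Ts = 80 + k * Cr2O3
Substituting: Ts = 80 + 6.8940 * 4.8570
Result: 113.4842 C


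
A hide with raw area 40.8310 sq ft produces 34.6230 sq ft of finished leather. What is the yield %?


Formula: Yield = finished / raw * 100
Substituting: Yield = 34.6230 / 40.8310 * 100
Result: 84.7959 %


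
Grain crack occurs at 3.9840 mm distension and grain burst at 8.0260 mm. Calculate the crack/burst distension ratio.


Formula: Ratio = crack / burst
Substituting: Ratio = 3.9840 / 8.0260
Result: 0.4964


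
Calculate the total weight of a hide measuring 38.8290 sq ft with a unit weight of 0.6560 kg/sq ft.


Formula: Weight = area * weight_per_sqft
Substituting: Weight = 38.8290 * 0.6560
Result: 25.4718 kg


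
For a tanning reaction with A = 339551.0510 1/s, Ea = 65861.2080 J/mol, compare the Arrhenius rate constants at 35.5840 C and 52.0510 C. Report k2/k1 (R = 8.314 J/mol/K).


T1 = 35.5840 + 273.15 = 308.7340 K; T2 = 52.0510 + 273.15 = 325.2010 K
k1 = A * exp(-Ea/(R*T1)) = 339551.0510 * exp(-65861.2080/(8.314*308.7340)) = 2.4404e-06 1/s
k2 = A * exp(-Ea/(R*T2)) = 339551.0510 * exp(-65861.2080/(8.314*325.2010)) = 8.9479e-06 1/s
k2/k1 = 8.9479e-06 / 2.4404e-06 = 3.6666


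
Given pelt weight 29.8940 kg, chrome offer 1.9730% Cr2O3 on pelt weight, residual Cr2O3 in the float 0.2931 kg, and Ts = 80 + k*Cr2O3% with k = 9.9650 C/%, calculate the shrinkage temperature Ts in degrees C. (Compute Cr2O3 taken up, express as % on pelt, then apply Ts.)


Offered = pelt * offer_pct / 100 = 29.8940 * 1.9730 / 100 = 0.5898 kg
Uptake = offered - residual = 0.5898 - 0.2931 = 0.2967 kg
Cr2O3% on pelt = uptake / pelt * 100 = 0.2967 / 29.8940 * 100 = 0.9925 %
Ts = 80 + k * Cr2O3% = 80 + 9.9650 * 0.9925 = 89.8906 C


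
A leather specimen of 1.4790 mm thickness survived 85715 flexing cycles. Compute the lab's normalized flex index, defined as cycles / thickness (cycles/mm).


Formula: Index = cycles / thickness
Substituting: Index = 85715 / 1.4790
Result: 57954.6991 cycles/mm


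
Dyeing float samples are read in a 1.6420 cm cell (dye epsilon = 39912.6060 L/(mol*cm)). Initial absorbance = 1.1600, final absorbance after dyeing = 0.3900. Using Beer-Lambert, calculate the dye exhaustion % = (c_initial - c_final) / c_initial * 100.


c_initial = A_i / (epsilon * l) = 1.1600 / (39912.6060 * 1.6420) = 1.7700e-05 mol/L
c_final = A_f / (epsilon * l) = 0.3900 / (39912.6060 * 1.6420) = 5.9509e-06 mol/L
Exhaustion = (c_initial - c_final) / c_initial * 100 = (1.7700e-05 - 5.9509e-06) / 1.7700e-05 * 100 = 66.3793 %


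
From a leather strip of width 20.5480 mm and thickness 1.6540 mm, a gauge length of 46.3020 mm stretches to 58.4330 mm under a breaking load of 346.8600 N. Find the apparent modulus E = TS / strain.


TS = F / (w * t) = 346.8600 / (20.5480 * 1.6540) = 10.2058 N/mm^2
strain = (Lf - L0) / L0 = (58.4330 - 46.3020) / 46.3020 = 0.2620
E = TS / strain = 10.2058 / 0.2620 = 38.9540 N/mm^2


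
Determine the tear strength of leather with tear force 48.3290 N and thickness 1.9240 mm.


Formula: Tear strength = force / thickness
Substituting: Tear strength = 48.3290 / 1.9240
Result: 25.1190 N/mm


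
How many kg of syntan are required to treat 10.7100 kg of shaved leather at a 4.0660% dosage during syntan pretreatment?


Formula: Syntan = substrate * pct / 100
Substituting: Syntan = 10.7100 * 4.0660 / 100
Result: 0.4355 kg


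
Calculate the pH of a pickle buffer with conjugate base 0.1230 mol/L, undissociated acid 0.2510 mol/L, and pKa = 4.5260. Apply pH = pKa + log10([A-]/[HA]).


ratio = [A-] / [HA] = 0.1230 / 0.2510 = 0.4900
log10(ratio) = -0.3098
pH = pKa + log10(ratio) = 4.5260 - 0.3098 = 4.2162


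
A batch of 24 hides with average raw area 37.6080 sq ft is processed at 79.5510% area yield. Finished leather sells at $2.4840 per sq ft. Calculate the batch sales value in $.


Raw_total = N * avg_area = 24 * 37.6080 = 902.5920 sq ft
Finished = Raw_total * yield / 100 = 902.5920 * 79.5510 / 100 = 718.0210 sq ft
Value = Finished * price = 718.0210 * 2.4840 = 1783.5641 $


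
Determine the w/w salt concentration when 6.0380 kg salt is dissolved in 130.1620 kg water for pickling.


Formula: Conc = salt / (water + salt) * 100
Substituting: Conc = 6.0380 / (130.1620 + 6.0380) * 100
Result: 4.4332 %


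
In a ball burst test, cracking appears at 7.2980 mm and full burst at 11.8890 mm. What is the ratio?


Formula: Ratio = crack / burst
Substituting: Ratio = 7.2980 / 11.8890
Result: 0.6138


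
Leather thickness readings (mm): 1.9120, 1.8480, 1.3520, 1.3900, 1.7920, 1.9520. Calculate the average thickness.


Formula: Average = sum / n
Substituting: Average = 10.2460 / 6
Result: 1.7077 mm


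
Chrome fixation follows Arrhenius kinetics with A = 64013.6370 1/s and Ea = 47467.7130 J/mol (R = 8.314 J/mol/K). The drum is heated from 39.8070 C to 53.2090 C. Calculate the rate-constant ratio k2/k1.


T1 = 39.8070 + 273.15 = 312.9570 K; T2 = 53.2090 + 273.15 = 326.3590 K
k1 = A * exp(-Ea/(R*T1)) = 64013.6370 * exp(-47467.7130/(8.314*312.9570)) = 7.6437e-04 1/s
k2 = A * exp(-Ea/(R*T2)) = 64013.6370 * exp(-47467.7130/(8.314*326.3590)) = 0.00161682 1/s
k2/k1 = 0.00161682 / 7.6437e-04 = 2.1152


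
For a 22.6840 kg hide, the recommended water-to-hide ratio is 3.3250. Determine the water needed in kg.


Formula: Water = hide_weight * ratio
Substituting: Water = 22.6840 * 3.3250
Result: 75.4243 kg


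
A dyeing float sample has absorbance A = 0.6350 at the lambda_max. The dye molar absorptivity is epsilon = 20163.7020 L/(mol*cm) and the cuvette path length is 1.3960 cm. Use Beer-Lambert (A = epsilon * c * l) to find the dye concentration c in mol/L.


Formula: c = A / (epsilon * l)
Substituting: c = 0.6350 / (20163.7020 * 1.3960)
Result: 2.2559e-05 mol/L


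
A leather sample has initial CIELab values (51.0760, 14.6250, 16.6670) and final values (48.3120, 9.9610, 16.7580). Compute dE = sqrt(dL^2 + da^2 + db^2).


dL = -2.7640, da = -4.6640, db = 0.091
dE = sqrt((-2.7640)^2 + (-4.6640)^2 + 0.091^2) = 5.4223


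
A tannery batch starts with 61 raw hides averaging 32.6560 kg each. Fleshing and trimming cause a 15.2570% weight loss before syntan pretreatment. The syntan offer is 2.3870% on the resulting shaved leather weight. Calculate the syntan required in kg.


Total_raw = N * avg_wt = 61 * 32.6560 = 1992.0160 kg
Substrate = Total_raw * (1 - loss/100) = 1992.0160 * (1 - 15.2570/100) = 1688.0941 kg
Syntan = Substrate * pct / 100 = 1688.0941 * 2.3870 / 100 = 40.2948 kg


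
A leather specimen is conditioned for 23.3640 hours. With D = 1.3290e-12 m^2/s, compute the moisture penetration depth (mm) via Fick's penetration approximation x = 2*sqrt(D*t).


t = 23.3640 hr * 3600 = 84110.4000 s
D * t = 1.3290e-12 * 84110.4000 = 1.1178e-07
x = 2 * sqrt(D*t) = 2 * sqrt(1.1178e-07) = 6.6868e-04 m = 0.6687 mm


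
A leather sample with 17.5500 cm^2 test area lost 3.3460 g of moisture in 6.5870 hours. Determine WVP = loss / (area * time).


Formula: WVP = loss / (area * time)
Substituting: WVP = 3.3460 / (17.5500 * 6.5870)
Result: 0.0289442 g/(cm^2*hr)


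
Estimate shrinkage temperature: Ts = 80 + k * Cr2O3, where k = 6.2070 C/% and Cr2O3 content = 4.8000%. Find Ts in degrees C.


Formula: Ts = 80 + k * Cr2O3
Substituting: Ts = 80 + 6.2070 * 4.8000
Result: 109.7936 C


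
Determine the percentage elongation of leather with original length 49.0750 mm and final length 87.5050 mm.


Formula: Elongation = (Lf - L0) / L0 * 100
Substituting: Elongation = (87.5050 - 49.0750) / 49.0750 * 100
Result: 78.3087 %


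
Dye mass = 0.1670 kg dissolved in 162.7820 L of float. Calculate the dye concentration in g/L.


Formula: Conc = dye_mass(kg) / volume(L) * 1000
Substituting: Conc = 0.1670 / 162.7820 * 1000
Result: 1.0259 g/L


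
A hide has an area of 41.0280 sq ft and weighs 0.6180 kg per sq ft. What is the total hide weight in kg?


Formula: Weight = area * weight_per_sqft
Substituting: Weight = 41.0280 * 0.6180
Result: 25.3553 kg


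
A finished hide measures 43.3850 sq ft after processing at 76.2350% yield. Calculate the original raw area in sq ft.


Formula: raw = finished * 100 / yield
Substituting: raw = 43.3850 * 100 / 76.2350
Result: 56.9096 sq ft


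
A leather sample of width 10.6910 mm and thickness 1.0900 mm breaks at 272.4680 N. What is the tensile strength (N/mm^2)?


Formula: TS = force / (width * thickness)
Substituting: TS = 272.4680 / (10.6910 * 1.0900)
Result: 23.3814 N/mm^2


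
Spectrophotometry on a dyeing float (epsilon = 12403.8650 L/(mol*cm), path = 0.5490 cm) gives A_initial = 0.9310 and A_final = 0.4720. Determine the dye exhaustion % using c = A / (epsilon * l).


c_initial = A_i / (epsilon * l) = 0.9310 / (12403.8650 * 0.5490) = 1.3672e-04 mol/L
c_final = A_f / (epsilon * l) = 0.4720 / (12403.8650 * 0.5490) = 6.9313e-05 mol/L
Exhaustion = (c_initial - c_final) / c_initial * 100 = (1.3672e-04 - 6.9313e-05) / 1.3672e-04 * 100 = 49.3018 %


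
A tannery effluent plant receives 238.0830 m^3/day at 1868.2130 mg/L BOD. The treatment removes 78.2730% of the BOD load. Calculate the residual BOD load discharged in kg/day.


Load_in = volume * conc / 1000 = 238.0830 * 1868.2130 / 1000 = 444.7898 kg/day
Removed = Load_in * eff / 100 = 444.7898 * 78.2730 / 100 = 348.1503 kg/day
Load_out = Load_in - Removed = 444.7898 - 348.1503 = 96.6395 kg/day


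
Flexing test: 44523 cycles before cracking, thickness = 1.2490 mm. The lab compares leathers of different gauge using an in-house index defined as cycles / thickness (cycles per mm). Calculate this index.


Formula: Index = cycles / thickness
Substituting: Index = 44523 / 1.2490
Result: 35646.9175 cycles/mm


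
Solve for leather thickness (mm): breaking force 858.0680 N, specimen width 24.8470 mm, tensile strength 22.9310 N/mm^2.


Formula: t = F / (TS * w)
Substituting: t = 858.0680 / (22.9310 * 24.8470)
Result: 1.5060 mm


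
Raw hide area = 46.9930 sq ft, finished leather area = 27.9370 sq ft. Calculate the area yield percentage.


Formula: Yield = finished / raw * 100
Substituting: Yield = 27.9370 / 46.9930 * 100
Result: 59.4493 %


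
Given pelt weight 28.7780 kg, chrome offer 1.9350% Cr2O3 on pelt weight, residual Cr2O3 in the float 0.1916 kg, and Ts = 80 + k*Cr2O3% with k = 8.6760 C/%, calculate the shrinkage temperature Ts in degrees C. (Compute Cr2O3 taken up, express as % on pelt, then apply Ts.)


Offered = pelt * offer_pct / 100 = 28.7780 * 1.9350 / 100 = 0.5569 kg
Uptake = offered - residual = 0.5569 - 0.1916 = 0.3653 kg
Cr2O3% on pelt = uptake / pelt * 100 = 0.3653 / 28.7780 * 100 = 1.2692 %
Ts = 80 + k * Cr2O3% = 80 + 8.6760 * 1.2692 = 91.0117 C


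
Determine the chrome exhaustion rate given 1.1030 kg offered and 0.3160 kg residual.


Formula: Uptake = (offered - residual) / offered * 100
Substituting: Uptake = (1.1030 - 0.3160) / 1.1030 * 100
Result: 71.3509 %


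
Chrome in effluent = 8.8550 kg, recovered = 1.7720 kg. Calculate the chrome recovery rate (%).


Formula: Recovery = recovered / input * 100
Substituting: Recovery = 1.7720 / 8.8550 * 100
Result: 20.0113 %


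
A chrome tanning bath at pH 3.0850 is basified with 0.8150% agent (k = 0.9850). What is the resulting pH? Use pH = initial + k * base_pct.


Formula: pH_final = pH_initial + k * base_pct
Substituting: pH_final = 3.0850 + 0.9850 * 0.8150
Result: 3.8878


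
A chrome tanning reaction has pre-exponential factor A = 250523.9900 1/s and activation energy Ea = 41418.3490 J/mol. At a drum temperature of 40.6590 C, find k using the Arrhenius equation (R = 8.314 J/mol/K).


T_K = T_C + 273.15 = 40.6590 + 273.15 = 313.8090 K
exponent = -Ea / (R * T_K) = -41418.3490 / (8.314 * 313.8090) = -15.8751
k = A * exp(exponent) = 250523.9900 * exp(-15.8751) = 0.0319423 1/s


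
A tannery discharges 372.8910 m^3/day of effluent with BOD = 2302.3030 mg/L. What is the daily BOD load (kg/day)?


Formula: BOD_load = volume * conc / 1000
Substituting: BOD_load = 372.8910 * 2302.3030 / 1000
Result: 858.5081 kg/day


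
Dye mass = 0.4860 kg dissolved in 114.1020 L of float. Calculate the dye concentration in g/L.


Formula: Conc = dye_mass(kg) / volume(L) * 1000
Substituting: Conc = 0.4860 / 114.1020 * 1000
Result: 4.2593 g/L


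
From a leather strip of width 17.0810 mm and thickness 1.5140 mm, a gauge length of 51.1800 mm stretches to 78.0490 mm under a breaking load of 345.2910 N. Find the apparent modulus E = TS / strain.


TS = F / (w * t) = 345.2910 / (17.0810 * 1.5140) = 13.3520 N/mm^2
strain = (Lf - L0) / L0 = (78.0490 - 51.1800) / 51.1800 = 0.5250
E = TS / strain = 13.3520 / 0.5250 = 25.4328 N/mm^2


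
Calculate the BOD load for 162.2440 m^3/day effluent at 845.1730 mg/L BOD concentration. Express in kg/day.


Formula: BOD_load = volume * conc / 1000
Substituting: BOD_load = 162.2440 * 845.1730 / 1000
Result: 137.1242 kg/day


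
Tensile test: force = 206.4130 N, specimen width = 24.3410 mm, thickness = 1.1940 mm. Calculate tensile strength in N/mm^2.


Formula: TS = force / (width * thickness)
Substituting: TS = 206.4130 / (24.3410 * 1.1940)
Result: 7.1022 N/mm^2


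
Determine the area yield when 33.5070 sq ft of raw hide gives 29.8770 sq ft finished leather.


Formula: Yield = finished / raw * 100
Substituting: Yield = 29.8770 / 33.5070 * 100
Result: 89.1664 %


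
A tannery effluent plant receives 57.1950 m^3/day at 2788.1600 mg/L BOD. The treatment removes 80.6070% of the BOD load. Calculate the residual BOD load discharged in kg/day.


Load_in = volume * conc / 1000 = 57.1950 * 2788.1600 / 1000 = 159.4688 kg/day
Removed = Load_in * eff / 100 = 159.4688 * 80.6070 / 100 = 128.5430 kg/day
Load_out = Load_in - Removed = 159.4688 - 128.5430 = 30.9258 kg/day


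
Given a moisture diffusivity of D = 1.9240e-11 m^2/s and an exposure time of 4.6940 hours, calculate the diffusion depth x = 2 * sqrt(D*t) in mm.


t = 4.6940 hr * 3600 = 16898.4000 s
D * t = 1.9240e-11 * 16898.4000 = 3.2513e-07
x = 2 * sqrt(D*t) = 2 * sqrt(3.2513e-07) = 0.0011404 m = 1.1404 mm


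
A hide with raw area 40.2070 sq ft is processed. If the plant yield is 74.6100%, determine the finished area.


Formula: finished = raw * yield / 100
Substituting: finished = 40.2070 * 74.6100 / 100
Result: 29.9984 sq ft


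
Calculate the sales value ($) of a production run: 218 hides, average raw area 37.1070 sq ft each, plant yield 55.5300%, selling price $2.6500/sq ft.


Raw_total = N * avg_area = 218 * 37.1070 = 8089.3260 sq ft
Finished = Raw_total * yield / 100 = 8089.3260 * 55.5300 / 100 = 4492.0027 sq ft
Value = Finished * price = 4492.0027 * 2.6500 = 11903.8072 $


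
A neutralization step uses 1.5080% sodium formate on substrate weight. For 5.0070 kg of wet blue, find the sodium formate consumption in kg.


Formula: Neutralizer = substrate * pct / 100
Substituting: Neutralizer = 5.0070 * 1.5080 / 100
Result: 0.0755056 kg


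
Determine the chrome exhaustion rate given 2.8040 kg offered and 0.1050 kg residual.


Formula: Uptake = (offered - residual) / offered * 100
Substituting: Uptake = (2.8040 - 0.1050) / 2.8040 * 100
Result: 96.2553 %


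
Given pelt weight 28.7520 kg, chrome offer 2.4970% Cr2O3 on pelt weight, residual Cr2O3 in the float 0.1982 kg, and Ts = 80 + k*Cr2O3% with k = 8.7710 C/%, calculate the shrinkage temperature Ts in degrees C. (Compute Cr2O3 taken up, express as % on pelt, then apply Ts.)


Offered = pelt * offer_pct / 100 = 28.7520 * 2.4970 / 100 = 0.7179 kg
Uptake = offered - residual = 0.7179 - 0.1982 = 0.5197 kg
Cr2O3% on pelt = uptake / pelt * 100 = 0.5197 / 28.7520 * 100 = 1.8077 %
Ts = 80 + k * Cr2O3% = 80 + 8.7710 * 1.8077 = 95.8550 C


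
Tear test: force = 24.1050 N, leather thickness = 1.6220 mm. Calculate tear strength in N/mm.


Formula: Tear strength = force / thickness
Substituting: Tear strength = 24.1050 / 1.6220
Result: 14.8613 N/mm


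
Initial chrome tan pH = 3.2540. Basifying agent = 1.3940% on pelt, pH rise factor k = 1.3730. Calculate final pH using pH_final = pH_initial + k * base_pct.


Formula: pH_final = pH_initial + k * base_pct
Substituting: pH_final = 3.2540 + 1.3730 * 1.3940
Result: 5.1680


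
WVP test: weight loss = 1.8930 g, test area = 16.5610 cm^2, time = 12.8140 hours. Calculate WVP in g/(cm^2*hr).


Formula: WVP = loss / (area * time)
Substituting: WVP = 1.8930 / (16.5610 * 12.8140)
Result: 0.0089203 g/(cm^2*hr)


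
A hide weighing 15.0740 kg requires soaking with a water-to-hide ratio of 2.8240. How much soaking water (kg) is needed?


Formula: Water = hide_weight * ratio
Substituting: Water = 15.0740 * 2.8240
Result: 42.5690 kg


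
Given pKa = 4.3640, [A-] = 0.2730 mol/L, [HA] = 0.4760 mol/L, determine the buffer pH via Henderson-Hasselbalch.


ratio = [A-] / [HA] = 0.2730 / 0.4760 = 0.5735
log10(ratio) = -0.2414
pH = pKa + log10(ratio) = 4.3640 - 0.2414 = 4.1226


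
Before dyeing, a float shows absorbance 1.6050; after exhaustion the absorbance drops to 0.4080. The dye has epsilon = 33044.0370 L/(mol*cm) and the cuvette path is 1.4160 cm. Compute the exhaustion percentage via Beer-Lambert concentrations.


c_initial = A_i / (epsilon * l) = 1.6050 / (33044.0370 * 1.4160) = 3.4302e-05 mol/L
c_final = A_f / (epsilon * l) = 0.4080 / (33044.0370 * 1.4160) = 8.7197e-06 mol/L
Exhaustion = (c_initial - c_final) / c_initial * 100 = (3.4302e-05 - 8.7197e-06) / 3.4302e-05 * 100 = 74.5794 %


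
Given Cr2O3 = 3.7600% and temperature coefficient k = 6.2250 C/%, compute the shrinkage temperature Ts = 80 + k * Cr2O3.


Formula: Ts = 80 + k * Cr2O3
Substituting: Ts = 80 + 6.2250 * 3.7600
Result: 103.4060 C


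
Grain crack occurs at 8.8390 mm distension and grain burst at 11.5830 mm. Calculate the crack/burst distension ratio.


Formula: Ratio = crack / burst
Substituting: Ratio = 8.8390 / 11.5830
Result: 0.7631


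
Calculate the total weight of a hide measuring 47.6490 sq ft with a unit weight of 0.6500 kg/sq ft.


Formula: Weight = area * weight_per_sqft
Substituting: Weight = 47.6490 * 0.6500
Result: 30.9718 kg


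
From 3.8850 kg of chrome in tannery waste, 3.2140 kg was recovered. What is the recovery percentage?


Formula: Recovery = recovered / input * 100
Substituting: Recovery = 3.2140 / 3.8850 * 100
Result: 82.7284 %


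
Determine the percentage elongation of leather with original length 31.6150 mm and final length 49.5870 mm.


Formula: Elongation = (Lf - L0) / L0 * 100
Substituting: Elongation = (49.5870 - 31.6150) / 31.6150 * 100
Result: 56.8464 %


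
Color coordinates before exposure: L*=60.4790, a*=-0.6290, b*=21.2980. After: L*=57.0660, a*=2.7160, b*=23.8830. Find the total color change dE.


dL = -3.4130, da = 3.3450, db = 2.5850
dE = sqrt((-3.4130)^2 + 3.3450^2 + 2.5850^2) = 5.4332


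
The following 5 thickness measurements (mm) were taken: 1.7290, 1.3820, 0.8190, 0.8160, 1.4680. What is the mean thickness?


Formula: Average = sum / n
Substituting: Average = 6.2140 / 5
Result: 1.2428 mm


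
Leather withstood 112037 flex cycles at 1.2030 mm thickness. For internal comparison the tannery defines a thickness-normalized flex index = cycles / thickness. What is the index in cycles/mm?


Formula: Index = cycles / thickness
Substituting: Index = 112037 / 1.2030
Result: 93131.3383 cycles/mm


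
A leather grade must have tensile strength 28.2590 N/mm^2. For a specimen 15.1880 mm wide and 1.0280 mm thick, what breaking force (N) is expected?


Formula: F = TS * w * t
Substituting: F = 28.2590 * 15.1880 * 1.0280
Result: 441.2152 N


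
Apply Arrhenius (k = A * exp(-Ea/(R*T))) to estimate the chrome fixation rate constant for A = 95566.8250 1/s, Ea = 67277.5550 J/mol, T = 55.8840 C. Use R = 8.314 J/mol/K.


T_K = T_C + 273.15 = 55.8840 + 273.15 = 329.0340 K
exponent = -Ea / (R * T_K) = -67277.5550 / (8.314 * 329.0340) = -24.5934
k = A * exp(exponent) = 95566.8250 * exp(-24.5934) = 1.9930e-06 1/s


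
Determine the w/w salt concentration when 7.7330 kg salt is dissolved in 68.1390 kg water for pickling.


Formula: Conc = salt / (water + salt) * 100
Substituting: Conc = 7.7330 / (68.1390 + 7.7330) * 100
Result: 10.1922 %


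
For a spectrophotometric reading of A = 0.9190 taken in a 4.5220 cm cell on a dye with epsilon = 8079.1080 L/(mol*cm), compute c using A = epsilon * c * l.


Formula: c = A / (epsilon * l)
Substituting: c = 0.9190 / (8079.1080 * 4.5220)
Result: 2.5155e-05 mol/L


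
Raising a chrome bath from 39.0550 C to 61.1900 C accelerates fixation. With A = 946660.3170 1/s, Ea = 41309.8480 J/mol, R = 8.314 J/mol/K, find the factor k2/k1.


T1 = 39.0550 + 273.15 = 312.2050 K; T2 = 61.1900 + 273.15 = 334.3400 K
k1 = A * exp(-Ea/(R*T1)) = 946660.3170 * exp(-41309.8480/(8.314*312.2050)) = 0.1160 1/s
k2 = A * exp(-Ea/(R*T2)) = 946660.3170 * exp(-41309.8480/(8.314*334.3400)) = 0.3327 1/s
k2/k1 = 0.3327 / 0.1160 = 2.8681


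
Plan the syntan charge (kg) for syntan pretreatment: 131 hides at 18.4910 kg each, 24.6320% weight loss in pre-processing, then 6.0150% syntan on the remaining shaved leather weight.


Total_raw = N * avg_wt = 131 * 18.4910 = 2422.3210 kg
Substrate = Total_raw * (1 - loss/100) = 2422.3210 * (1 - 24.6320/100) = 1825.6549 kg
Syntan = Substrate * pct / 100 = 1825.6549 * 6.0150 / 100 = 109.8131 kg


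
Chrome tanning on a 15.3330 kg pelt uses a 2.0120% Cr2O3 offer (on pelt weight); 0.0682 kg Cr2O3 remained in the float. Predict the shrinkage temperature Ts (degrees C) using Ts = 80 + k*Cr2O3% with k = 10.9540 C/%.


Offered = pelt * offer_pct / 100 = 15.3330 * 2.0120 / 100 = 0.3085 kg
Uptake = offered - residual = 0.3085 - 0.0682 = 0.2403 kg
Cr2O3% on pelt = uptake / pelt * 100 = 0.2403 / 15.3330 * 100 = 1.5672 %
Ts = 80 + k * Cr2O3% = 80 + 10.9540 * 1.5672 = 97.1672 C


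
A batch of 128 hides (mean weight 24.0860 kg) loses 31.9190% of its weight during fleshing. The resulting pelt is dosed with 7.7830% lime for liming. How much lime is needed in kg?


Total_raw = N * avg_wt = 128 * 24.0860 = 3083.0080 kg
Substrate = Total_raw * (1 - loss/100) = 3083.0080 * (1 - 31.9190/100) = 2098.9427 kg
Lime = Substrate * pct / 100 = 2098.9427 * 7.7830 / 100 = 163.3607 kg


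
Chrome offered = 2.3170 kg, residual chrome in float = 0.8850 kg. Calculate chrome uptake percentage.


Formula: Uptake = (offered - residual) / offered * 100
Substituting: Uptake = (2.3170 - 0.8850) / 2.3170 * 100
Result: 61.8041 %


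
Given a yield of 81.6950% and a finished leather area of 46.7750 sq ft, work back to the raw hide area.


Formula: raw = finished * 100 / yield
Substituting: raw = 46.7750 * 100 / 81.6950
Result: 57.2556 sq ft


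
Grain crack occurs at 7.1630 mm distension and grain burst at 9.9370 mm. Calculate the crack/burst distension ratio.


Formula: Ratio = crack / burst
Substituting: Ratio = 7.1630 / 9.9370
Result: 0.7208


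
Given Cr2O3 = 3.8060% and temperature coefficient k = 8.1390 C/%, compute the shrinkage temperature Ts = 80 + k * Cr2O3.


Formula: Ts = 80 + k * Cr2O3
Substituting: Ts = 80 + 8.1390 * 3.8060
Result: 110.9770 C


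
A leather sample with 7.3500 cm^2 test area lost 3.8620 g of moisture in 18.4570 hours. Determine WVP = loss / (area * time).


Formula: WVP = loss / (area * time)
Substituting: WVP = 3.8620 / (7.3500 * 18.4570)
Result: 0.0284684 g/(cm^2*hr)


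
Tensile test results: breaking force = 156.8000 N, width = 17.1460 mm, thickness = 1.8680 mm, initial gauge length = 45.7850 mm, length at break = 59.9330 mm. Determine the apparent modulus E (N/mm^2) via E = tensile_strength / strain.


TS = F / (w * t) = 156.8000 / (17.1460 * 1.8680) = 4.8956 N/mm^2
strain = (Lf - L0) / L0 = (59.9330 - 45.7850) / 45.7850 = 0.3090
E = TS / strain = 4.8956 / 0.3090 = 15.8429 N/mm^2


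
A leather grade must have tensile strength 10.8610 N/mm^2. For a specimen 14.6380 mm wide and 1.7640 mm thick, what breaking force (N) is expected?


Formula: F = TS * w * t
Substituting: F = 10.8610 * 14.6380 * 1.7640
Result: 280.4466 N


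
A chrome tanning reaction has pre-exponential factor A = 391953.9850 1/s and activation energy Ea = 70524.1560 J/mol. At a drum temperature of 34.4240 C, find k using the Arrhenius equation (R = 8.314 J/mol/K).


T_K = T_C + 273.15 = 34.4240 + 273.15 = 307.5740 K
exponent = -Ea / (R * T_K) = -70524.1560 / (8.314 * 307.5740) = -27.5790
k = A * exp(exponent) = 391953.9850 * exp(-27.5790) = 4.1289e-07 1/s


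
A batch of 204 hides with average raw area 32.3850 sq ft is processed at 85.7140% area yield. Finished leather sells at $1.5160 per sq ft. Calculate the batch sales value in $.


Raw_total = N * avg_area = 204 * 32.3850 = 6606.5400 sq ft
Finished = Raw_total * yield / 100 = 6606.5400 * 85.7140 / 100 = 5662.7297 sq ft
Value = Finished * price = 5662.7297 * 1.5160 = 8584.6982 $


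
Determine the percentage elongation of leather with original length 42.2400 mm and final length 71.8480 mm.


Formula: Elongation = (Lf - L0) / L0 * 100
Substituting: Elongation = (71.8480 - 42.2400) / 42.2400 * 100
Result: 70.0947 %


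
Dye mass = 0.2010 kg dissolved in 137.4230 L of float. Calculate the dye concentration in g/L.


Formula: Conc = dye_mass(kg) / volume(L) * 1000
Substituting: Conc = 0.2010 / 137.4230 * 1000
Result: 1.4626 g/L


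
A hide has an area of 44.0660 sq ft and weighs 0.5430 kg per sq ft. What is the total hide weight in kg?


Formula: Weight = area * weight_per_sqft
Substituting: Weight = 44.0660 * 0.5430
Result: 23.9278 kg


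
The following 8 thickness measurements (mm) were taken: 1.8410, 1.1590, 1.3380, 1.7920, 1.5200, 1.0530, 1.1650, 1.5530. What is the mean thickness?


Formula: Average = sum / n
Substituting: Average = 11.4210 / 8
Result: 1.4276 mm


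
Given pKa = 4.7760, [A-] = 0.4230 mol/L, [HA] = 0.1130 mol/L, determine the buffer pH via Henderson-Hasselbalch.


ratio = [A-] / [HA] = 0.4230 / 0.1130 = 3.7434
log10(ratio) = 0.5733
pH = pKa + log10(ratio) = 4.7760 + 0.5733 = 5.3493


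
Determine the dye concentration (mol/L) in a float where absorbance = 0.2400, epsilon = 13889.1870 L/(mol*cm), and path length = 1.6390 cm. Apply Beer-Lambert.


Formula: c = A / (epsilon * l)
Substituting: c = 0.2400 / (13889.1870 * 1.6390)
Result: 1.0543e-05 mol/L


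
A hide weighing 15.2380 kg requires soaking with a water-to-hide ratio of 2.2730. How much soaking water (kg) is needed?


Formula: Water = hide_weight * ratio
Substituting: Water = 15.2380 * 2.2730
Result: 34.6360 kg


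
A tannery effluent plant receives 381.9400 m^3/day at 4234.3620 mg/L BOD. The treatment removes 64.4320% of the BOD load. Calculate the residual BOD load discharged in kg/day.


Load_in = volume * conc / 1000 = 381.9400 * 4234.3620 / 1000 = 1617.2722 kg/day
Removed = Load_in * eff / 100 = 1617.2722 * 64.4320 / 100 = 1042.0408 kg/day
Load_out = Load_in - Removed = 1617.2722 - 1042.0408 = 575.2314 kg/day


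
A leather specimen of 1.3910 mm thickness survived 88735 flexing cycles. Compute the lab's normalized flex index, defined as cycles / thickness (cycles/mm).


Formula: Index = cycles / thickness
Substituting: Index = 88735 / 1.3910
Result: 63792.2358 cycles/mm


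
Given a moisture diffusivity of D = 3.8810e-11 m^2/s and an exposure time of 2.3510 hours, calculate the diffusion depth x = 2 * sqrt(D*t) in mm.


t = 2.3510 hr * 3600 = 8463.6000 s
D * t = 3.8810e-11 * 8463.6000 = 3.2847e-07
x = 2 * sqrt(D*t) = 2 * sqrt(3.2847e-07) = 0.00114625 m = 1.1463 mm


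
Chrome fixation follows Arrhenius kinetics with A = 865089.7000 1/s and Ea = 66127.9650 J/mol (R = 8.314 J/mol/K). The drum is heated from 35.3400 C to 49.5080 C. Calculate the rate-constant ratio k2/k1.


T1 = 35.3400 + 273.15 = 308.4900 K; T2 = 49.5080 + 273.15 = 322.6580 K
k1 = A * exp(-Ea/(R*T1)) = 865089.7000 * exp(-66127.9650/(8.314*308.4900)) = 5.4907e-06 1/s
k2 = A * exp(-Ea/(R*T2)) = 865089.7000 * exp(-66127.9650/(8.314*322.6580)) = 1.7034e-05 1/s
k2/k1 = 1.7034e-05 / 5.4907e-06 = 3.1023


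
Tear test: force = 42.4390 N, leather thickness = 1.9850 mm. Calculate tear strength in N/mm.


Formula: Tear strength = force / thickness
Substituting: Tear strength = 42.4390 / 1.9850
Result: 21.3798 N/mm


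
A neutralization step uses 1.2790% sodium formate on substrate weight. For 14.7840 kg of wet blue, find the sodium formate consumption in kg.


Formula: Neutralizer = substrate * pct / 100
Substituting: Neutralizer = 14.7840 * 1.2790 / 100
Result: 0.1891 kg


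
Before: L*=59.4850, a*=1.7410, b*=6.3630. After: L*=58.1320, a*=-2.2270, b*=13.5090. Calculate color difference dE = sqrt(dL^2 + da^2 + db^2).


dL = -1.3530, da = -3.9680, db = 7.1460
dE = sqrt((-1.3530)^2 + (-3.9680)^2 + 7.1460^2) = 8.2850


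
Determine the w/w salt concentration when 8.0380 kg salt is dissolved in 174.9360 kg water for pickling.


Formula: Conc = salt / (water + salt) * 100
Substituting: Conc = 8.0380 / (174.9360 + 8.0380) * 100
Result: 4.3930 %


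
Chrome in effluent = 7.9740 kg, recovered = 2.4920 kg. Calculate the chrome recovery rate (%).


Formula: Recovery = recovered / input * 100
Substituting: Recovery = 2.4920 / 7.9740 * 100
Result: 31.2516 %


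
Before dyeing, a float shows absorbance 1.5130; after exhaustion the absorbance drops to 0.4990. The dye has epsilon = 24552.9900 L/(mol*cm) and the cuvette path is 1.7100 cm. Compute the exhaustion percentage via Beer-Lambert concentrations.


c_initial = A_i / (epsilon * l) = 1.5130 / (24552.9900 * 1.7100) = 3.6036e-05 mol/L
c_final = A_f / (epsilon * l) = 0.4990 / (24552.9900 * 1.7100) = 1.1885e-05 mol/L
Exhaustion = (c_initial - c_final) / c_initial * 100 = (3.6036e-05 - 1.1885e-05) / 3.6036e-05 * 100 = 67.0192 %


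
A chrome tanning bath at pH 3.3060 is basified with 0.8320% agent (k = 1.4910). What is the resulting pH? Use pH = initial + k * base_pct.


Formula: pH_final = pH_initial + k * base_pct
Substituting: pH_final = 3.3060 + 1.4910 * 0.8320
Result: 4.5465


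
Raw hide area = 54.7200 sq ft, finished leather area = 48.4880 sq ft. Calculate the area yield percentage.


Formula: Yield = finished / raw * 100
Substituting: Yield = 48.4880 / 54.7200 * 100
Result: 88.6111 %


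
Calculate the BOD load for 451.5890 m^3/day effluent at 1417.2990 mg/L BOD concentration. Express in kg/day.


Formula: BOD_load = volume * conc / 1000
Substituting: BOD_load = 451.5890 * 1417.2990 / 1000
Result: 640.0366 kg/day


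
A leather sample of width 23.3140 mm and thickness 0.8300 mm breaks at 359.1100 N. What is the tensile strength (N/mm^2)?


Formula: TS = force / (width * thickness)
Substituting: TS = 359.1100 / (23.3140 * 0.8300)
Result: 18.5581 N/mm^2


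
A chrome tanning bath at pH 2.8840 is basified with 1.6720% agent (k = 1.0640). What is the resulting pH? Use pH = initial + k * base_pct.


Formula: pH_final = pH_initial + k * base_pct
Substituting: pH_final = 2.8840 + 1.0640 * 1.6720
Result: 4.6630


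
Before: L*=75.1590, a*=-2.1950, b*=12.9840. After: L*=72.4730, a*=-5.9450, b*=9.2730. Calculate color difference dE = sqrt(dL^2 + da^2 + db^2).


dL = -2.6860, da = -3.7500, db = -3.7110
dE = sqrt((-2.6860)^2 + (-3.7500)^2 + (-3.7110)^2) = 5.9202


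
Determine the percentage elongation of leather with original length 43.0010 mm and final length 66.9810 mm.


Formula: Elongation = (Lf - L0) / L0 * 100
Substituting: Elongation = (66.9810 - 43.0010) / 43.0010 * 100
Result: 55.7661 %


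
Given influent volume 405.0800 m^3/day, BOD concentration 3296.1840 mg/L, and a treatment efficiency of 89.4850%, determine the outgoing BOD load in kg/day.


Load_in = volume * conc / 1000 = 405.0800 * 3296.1840 / 1000 = 1335.2182 kg/day
Removed = Load_in * eff / 100 = 1335.2182 * 89.4850 / 100 = 1194.8200 kg/day
Load_out = Load_in - Removed = 1335.2182 - 1194.8200 = 140.3982 kg/day


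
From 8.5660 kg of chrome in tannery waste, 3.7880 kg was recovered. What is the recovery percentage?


Formula: Recovery = recovered / input * 100
Substituting: Recovery = 3.7880 / 8.5660 * 100
Result: 44.2213 %


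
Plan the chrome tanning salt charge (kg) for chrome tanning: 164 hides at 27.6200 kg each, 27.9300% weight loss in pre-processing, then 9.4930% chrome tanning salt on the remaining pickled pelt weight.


Total_raw = N * avg_wt = 164 * 27.6200 = 4529.6800 kg
Substrate = Total_raw * (1 - loss/100) = 4529.6800 * (1 - 27.9300/100) = 3264.5404 kg
Chrome = Substrate * pct / 100 = 3264.5404 * 9.4930 / 100 = 309.9028 kg


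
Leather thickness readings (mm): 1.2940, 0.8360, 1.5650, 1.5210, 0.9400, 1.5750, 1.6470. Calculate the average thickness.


Formula: Average = sum / n
Substituting: Average = 9.3780 / 7
Result: 1.3397 mm


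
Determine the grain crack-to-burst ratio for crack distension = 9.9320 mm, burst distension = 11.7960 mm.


Formula: Ratio = crack / burst
Substituting: Ratio = 9.9320 / 11.7960
Result: 0.8420


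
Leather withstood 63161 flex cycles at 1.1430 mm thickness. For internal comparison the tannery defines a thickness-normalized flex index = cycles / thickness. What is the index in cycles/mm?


Formula: Index = cycles / thickness
Substituting: Index = 63161 / 1.1430
Result: 55258.9676 cycles/mm


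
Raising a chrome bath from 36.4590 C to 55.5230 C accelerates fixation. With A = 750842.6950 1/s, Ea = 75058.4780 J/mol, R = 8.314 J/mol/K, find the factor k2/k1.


T1 = 36.4590 + 273.15 = 309.6090 K; T2 = 55.5230 + 273.15 = 328.6730 K
k1 = A * exp(-Ea/(R*T1)) = 750842.6950 * exp(-75058.4780/(8.314*309.6090)) = 1.6287e-07 1/s
k2 = A * exp(-Ea/(R*T2)) = 750842.6950 * exp(-75058.4780/(8.314*328.6730)) = 8.8386e-07 1/s
k2/k1 = 8.8386e-07 / 1.6287e-07 = 5.4266


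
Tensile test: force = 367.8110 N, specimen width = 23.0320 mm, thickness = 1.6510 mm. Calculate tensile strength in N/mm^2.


Formula: TS = force / (width * thickness)
Substituting: TS = 367.8110 / (23.0320 * 1.6510)
Result: 9.6727 N/mm^2


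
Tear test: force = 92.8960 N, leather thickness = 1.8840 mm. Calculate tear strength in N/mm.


Formula: Tear strength = force / thickness
Substituting: Tear strength = 92.8960 / 1.8840
Result: 49.3079 N/mm


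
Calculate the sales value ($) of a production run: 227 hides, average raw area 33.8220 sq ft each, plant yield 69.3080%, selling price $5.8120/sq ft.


Raw_total = N * avg_area = 227 * 33.8220 = 7677.5940 sq ft
Finished = Raw_total * yield / 100 = 7677.5940 * 69.3080 / 100 = 5321.1868 sq ft
Value = Finished * price = 5321.1868 * 5.8120 = 30926.7380 $


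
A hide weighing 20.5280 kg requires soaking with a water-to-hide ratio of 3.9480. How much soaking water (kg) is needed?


Formula: Water = hide_weight * ratio
Substituting: Water = 20.5280 * 3.9480
Result: 81.0445 kg


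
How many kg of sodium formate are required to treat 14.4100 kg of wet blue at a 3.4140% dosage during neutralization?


Formula: Neutralizer = substrate * pct / 100
Substituting: Neutralizer = 14.4100 * 3.4140 / 100
Result: 0.4920 kg


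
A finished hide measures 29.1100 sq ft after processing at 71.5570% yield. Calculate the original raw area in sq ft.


Formula: raw = finished * 100 / yield
Substituting: raw = 29.1100 * 100 / 71.5570
Result: 40.6809 sq ft


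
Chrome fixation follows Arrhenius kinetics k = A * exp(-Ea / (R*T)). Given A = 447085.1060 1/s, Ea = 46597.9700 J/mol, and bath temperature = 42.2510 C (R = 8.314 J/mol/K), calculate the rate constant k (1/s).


T_K = T_C + 273.15 = 42.2510 + 273.15 = 315.4010 K
exponent = -Ea / (R * T_K) = -46597.9700 / (8.314 * 315.4010) = -17.7703
k = A * exp(exponent) = 447085.1060 * exp(-17.7703) = 0.00856766 1/s
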